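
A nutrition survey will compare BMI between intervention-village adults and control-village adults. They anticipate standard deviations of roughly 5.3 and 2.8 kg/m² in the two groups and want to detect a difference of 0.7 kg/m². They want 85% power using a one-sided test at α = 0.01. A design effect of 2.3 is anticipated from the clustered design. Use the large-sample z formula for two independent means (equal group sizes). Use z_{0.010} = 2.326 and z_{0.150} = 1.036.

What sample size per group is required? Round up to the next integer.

n = 1907 per group

n = (z_α + z_β)² · (σ₁² + σ₂²) / δ²
  = (2.326 + 1.036)² · (5.3² + 2.8² = 35.93) / 0.7²
  = 11.3030 · 35.93 / 0.49
  = 828.81
Design effect: 2.3 × 828.81 = 1906.27.
Round up → n = 1907 per group.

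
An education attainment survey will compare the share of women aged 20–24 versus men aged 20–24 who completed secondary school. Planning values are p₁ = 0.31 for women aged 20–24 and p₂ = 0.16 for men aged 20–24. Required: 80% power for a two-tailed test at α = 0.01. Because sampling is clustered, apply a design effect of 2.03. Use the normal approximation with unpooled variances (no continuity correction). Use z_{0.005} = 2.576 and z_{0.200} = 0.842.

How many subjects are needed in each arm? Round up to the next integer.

n = (z_{α/2} + z_β)² · [p₁(1−p₁) + p₂(1−p₂)] / (p₁ − p₂)²
  = (2.576 + 0.842)² · (0.31·0.69 + 0.16·0.84) / (0.15)²
  = (3.418)² · (0.2139 + 0.1344) / 0.0225
  = 11.6827 · 0.3483 / 0.0225
  = 180.85
Design effect: 2.03 × 180.85 = 367.12.
Round up → n = 368 per group.

n = 368 per group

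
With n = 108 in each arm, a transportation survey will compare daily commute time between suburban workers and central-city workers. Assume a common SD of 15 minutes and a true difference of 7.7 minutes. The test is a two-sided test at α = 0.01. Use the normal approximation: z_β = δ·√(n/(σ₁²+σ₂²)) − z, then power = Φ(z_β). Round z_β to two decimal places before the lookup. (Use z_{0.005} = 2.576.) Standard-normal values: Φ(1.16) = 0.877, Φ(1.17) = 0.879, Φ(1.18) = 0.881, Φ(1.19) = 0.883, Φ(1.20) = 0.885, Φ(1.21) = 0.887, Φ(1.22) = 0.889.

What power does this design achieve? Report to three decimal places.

z_β = δ·√(n/(σ₁²+σ₂²)) − z_{α/2}
    = 7.7 · √(108/450) − 2.576
    = 7.7 · 0.48990 − 2.576
    = 3.7722 − 2.576 = 1.1962 → 1.20
Power = Φ(1.20) = 0.885.

Power ≈ 0.885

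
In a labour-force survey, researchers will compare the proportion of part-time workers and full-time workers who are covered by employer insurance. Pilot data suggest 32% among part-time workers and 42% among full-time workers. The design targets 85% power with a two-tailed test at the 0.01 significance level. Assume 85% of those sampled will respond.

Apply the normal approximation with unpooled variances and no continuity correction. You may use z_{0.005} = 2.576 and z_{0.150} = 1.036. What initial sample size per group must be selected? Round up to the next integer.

n = 708 per group

n = (z_{α/2} + z_β)² · [p₁(1−p₁) + p₂(1−p₂)] / (p₁ − p₂)²
  = (2.576 + 1.036)² · (0.32·0.68 + 0.42·0.58) / (-0.10)²
  = (3.612)² · (0.2176 + 0.2436) / 0.0100
  = 13.0465 · 0.4612 / 0.0100
  = 601.71
Adjust for 85% response: 601.71 / 0.85 = 707.89.
Round up → n = 708 per group.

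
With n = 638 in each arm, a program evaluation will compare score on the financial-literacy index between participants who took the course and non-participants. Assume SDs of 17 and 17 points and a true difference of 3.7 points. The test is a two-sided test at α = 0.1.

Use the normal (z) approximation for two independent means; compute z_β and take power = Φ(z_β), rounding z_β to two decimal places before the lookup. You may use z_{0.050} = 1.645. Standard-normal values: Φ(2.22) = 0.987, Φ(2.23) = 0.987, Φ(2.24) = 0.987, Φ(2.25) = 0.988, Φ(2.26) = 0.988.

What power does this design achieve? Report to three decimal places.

z_β = δ·√(n/(σ₁²+σ₂²)) − z_{α/2}
    = 3.7 · √(638/578) − 1.645
    = 3.7 · 1.05062 − 1.645
    = 3.8873 − 1.645 = 2.2423 → 2.24
Power = Φ(2.24) = 0.987.

Power ≈ 0.987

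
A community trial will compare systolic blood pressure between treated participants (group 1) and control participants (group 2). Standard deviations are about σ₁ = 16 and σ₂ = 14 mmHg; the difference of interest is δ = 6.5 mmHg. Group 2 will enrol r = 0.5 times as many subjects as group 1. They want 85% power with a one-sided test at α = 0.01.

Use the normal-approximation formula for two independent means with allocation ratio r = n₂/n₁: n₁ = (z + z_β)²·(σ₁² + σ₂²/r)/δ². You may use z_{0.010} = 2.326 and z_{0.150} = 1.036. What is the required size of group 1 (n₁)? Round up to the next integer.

n₁ = (z_α + z_β)² · (σ₁² + σ₂²/r) / δ²
   = (2.326 + 1.036)² · (16² + 14²/0.5) / 6.5²
   = 11.3030 · (256 + 392) / 42.25
   = 11.3030 · 648 / 42.25
   = 173.36
Round up → n₁ = 174; n₂ = r·n₁ = 0.5 × 174 = 87.

n₁ = 174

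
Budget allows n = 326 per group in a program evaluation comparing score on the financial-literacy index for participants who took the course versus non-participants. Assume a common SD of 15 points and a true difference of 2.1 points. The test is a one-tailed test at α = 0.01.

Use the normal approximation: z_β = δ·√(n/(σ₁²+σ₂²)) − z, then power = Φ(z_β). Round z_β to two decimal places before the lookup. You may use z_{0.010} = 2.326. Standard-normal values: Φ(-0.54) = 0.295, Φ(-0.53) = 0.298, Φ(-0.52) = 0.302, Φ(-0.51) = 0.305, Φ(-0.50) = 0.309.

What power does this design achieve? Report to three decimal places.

z_β = δ·√(n/(σ₁²+σ₂²)) − z_α
    = 2.1 · √(326/450) − 2.326
    = 2.1 · 0.85114 − 2.326
    = 1.7874 − 2.326 = -0.5386 → -0.54
Power = Φ(-0.54) = 0.295.

Power ≈ 0.295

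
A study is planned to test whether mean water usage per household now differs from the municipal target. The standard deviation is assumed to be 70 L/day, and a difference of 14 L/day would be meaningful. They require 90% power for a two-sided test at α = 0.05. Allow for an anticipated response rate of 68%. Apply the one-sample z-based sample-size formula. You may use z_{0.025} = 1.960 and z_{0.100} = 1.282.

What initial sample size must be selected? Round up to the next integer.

n = (z_{α/2} + z_β)² · σ² / δ²
  = (1.960 + 1.282)² · 70² / 14²
  = 10.5106 · 4900 / 196
  = 262.76
Adjust for 68% response: 262.76 / 0.68 = 386.42.
Round up → n = 387.

n = 387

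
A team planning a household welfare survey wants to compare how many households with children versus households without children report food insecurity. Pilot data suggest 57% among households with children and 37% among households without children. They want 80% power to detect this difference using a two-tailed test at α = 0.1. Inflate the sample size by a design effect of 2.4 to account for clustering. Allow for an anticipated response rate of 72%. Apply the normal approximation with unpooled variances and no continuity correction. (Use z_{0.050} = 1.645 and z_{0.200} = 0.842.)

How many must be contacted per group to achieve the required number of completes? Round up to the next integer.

n = 247 per group

n = (z_{α/2} + z_β)² · [p₁(1−p₁) + p₂(1−p₂)] / (p₁ − p₂)²
  = (1.645 + 0.842)² · (0.57·0.43 + 0.37·0.63) / (0.20)²
  = (2.487)² · (0.2451 + 0.2331) / 0.0400
  = 6.1852 · 0.4782 / 0.0400
  = 73.94
Design effect: 2.4 × 73.94 = 177.46.
Adjust for 72% response: 177.46 / 0.72 = 246.48.
Round up → n = 247 per group.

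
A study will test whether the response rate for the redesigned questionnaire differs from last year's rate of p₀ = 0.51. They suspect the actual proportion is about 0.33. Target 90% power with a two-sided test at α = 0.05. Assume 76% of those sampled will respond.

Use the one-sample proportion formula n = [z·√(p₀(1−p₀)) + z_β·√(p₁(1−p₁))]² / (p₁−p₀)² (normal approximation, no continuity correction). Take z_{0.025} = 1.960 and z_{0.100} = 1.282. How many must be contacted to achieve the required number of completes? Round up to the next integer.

n = 102

n = [z_{α/2}·√(p₀q₀) + z_β·√(p₁q₁)]² / (p₁ − p₀)²
  = [1.960·√(0.51·0.49) + 1.282·√(0.33·0.67)]² / (-0.18)²
  = [1.960·0.4999 + 1.282·0.4702]² / 0.0324
  = [1.5826]² / 0.0324
  = 77.30
Adjust for 76% response: 77.30 / 0.76 = 101.72.
Round up → n = 102.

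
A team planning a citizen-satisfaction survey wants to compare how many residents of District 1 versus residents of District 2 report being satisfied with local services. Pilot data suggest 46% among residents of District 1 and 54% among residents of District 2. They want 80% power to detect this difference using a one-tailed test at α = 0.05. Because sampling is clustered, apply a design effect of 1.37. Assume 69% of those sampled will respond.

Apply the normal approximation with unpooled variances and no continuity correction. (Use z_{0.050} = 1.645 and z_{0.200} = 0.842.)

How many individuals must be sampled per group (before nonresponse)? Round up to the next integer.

n = 954 per group

n = (z_α + z_β)² · [p₁(1−p₁) + p₂(1−p₂)] / (p₁ − p₂)²
  = (1.645 + 0.842)² · (0.46·0.54 + 0.54·0.46) / (-0.08)²
  = (2.487)² · (0.2484 + 0.2484) / 0.0064
  = 6.1852 · 0.4968 / 0.0064
  = 480.12
Design effect: 1.37 × 480.12 = 657.77.
Adjust for 69% response: 657.77 / 0.69 = 953.29.
Round up → n = 954 per group.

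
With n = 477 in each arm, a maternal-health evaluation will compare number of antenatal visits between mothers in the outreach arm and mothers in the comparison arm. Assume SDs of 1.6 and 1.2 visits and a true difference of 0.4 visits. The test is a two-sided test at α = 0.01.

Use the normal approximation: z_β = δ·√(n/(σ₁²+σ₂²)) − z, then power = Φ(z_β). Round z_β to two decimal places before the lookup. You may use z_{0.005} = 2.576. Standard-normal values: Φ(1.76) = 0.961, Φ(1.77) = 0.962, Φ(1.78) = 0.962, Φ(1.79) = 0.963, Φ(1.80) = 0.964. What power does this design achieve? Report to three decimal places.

Power ≈ 0.963

z_β = δ·√(n/(σ₁²+σ₂²)) − z_{α/2}
    = 0.4 · √(477/4) − 2.576
    = 0.4 · 10.92016 − 2.576
    = 4.3681 − 2.576 = 1.7921 → 1.79
Power = Φ(1.79) = 0.963.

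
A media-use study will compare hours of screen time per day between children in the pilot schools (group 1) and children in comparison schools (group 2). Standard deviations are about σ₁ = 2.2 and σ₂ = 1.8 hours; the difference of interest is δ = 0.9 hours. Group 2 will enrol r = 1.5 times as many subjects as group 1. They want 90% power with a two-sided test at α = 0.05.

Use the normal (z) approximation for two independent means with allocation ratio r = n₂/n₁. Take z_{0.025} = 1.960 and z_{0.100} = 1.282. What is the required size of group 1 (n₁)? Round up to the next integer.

n₁ = (z_{α/2} + z_β)² · (σ₁² + σ₂²/r) / δ²
   = (1.960 + 1.282)² · (2.2² + 1.8²/1.5) / 0.9²
   = 10.5106 · (4.84 + 2.16) / 0.81
   = 10.5106 · 7 / 0.81
   = 90.83
Round up → n₁ = 91; n₂ = r·n₁ = 1.5 × 91 = 137.

n₁ = 91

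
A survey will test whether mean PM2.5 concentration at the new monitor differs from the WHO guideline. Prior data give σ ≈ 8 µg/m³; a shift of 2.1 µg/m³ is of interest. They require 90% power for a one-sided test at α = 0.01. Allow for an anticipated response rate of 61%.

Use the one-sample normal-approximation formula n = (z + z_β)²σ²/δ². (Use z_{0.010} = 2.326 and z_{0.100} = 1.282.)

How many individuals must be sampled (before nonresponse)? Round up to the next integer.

n = 310

n = (z_α + z_β)² · σ² / δ²
  = (2.326 + 1.282)² · 8² / 2.1²
  = 13.0177 · 64 / 4.41
  = 188.92
Adjust for 61% response: 188.92 / 0.61 = 309.70.
Round up → n = 310.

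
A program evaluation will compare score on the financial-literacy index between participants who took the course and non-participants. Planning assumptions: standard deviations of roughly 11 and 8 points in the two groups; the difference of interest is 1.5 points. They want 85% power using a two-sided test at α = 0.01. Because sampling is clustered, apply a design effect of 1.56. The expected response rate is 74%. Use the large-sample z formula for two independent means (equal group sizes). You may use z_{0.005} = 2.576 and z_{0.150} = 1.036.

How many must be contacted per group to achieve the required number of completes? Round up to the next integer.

n = (z_{α/2} + z_β)² · (σ₁² + σ₂²) / δ²
  = (2.576 + 1.036)² · (11² + 8² = 185) / 1.5²
  = 13.0465 · 185 / 2.25
  = 1072.72
Design effect: 1.56 × 1072.72 = 1673.44.
Adjust for 74% response: 1673.44 / 0.74 = 2261.40.
Round up → n = 2262 per group.

n = 2262 per group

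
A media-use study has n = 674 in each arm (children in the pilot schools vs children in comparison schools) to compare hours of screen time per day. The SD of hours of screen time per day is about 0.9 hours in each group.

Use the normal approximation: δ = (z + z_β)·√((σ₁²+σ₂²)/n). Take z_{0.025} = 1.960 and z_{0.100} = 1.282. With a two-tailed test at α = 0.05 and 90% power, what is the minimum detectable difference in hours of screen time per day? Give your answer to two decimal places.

Minimum detectable difference ≈ 0.16 hours

δ = (z_{α/2} + z_β) · √((σ₁²+σ₂²)/n)
  = (1.960 + 1.282) · √(1.62/674)
  = 3.242 · √0.0024
  = 3.242 · 0.0490
  = 0.1589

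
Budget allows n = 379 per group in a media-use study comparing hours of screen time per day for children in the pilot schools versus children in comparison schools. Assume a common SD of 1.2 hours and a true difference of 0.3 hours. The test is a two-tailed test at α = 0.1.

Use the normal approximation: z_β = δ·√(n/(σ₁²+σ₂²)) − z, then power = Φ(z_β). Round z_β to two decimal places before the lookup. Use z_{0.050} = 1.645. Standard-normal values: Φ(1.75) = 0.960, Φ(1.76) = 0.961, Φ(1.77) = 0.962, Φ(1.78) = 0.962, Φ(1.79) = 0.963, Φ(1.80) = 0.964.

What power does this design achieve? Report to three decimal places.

Power ≈ 0.964

z_β = δ·√(n/(σ₁²+σ₂²)) − z_{α/2}
    = 0.3 · √(379/2.88) − 1.645
    = 0.3 · 11.47158 − 1.645
    = 3.4415 − 1.645 = 1.7965 → 1.80
Power = Φ(1.80) = 0.964.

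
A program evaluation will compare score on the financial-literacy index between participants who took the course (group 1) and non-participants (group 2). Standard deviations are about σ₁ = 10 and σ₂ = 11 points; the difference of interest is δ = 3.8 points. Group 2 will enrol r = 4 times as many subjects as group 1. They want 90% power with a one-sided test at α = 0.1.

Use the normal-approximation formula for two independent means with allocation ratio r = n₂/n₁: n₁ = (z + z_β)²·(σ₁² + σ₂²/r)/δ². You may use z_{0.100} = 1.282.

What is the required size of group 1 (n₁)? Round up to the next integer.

n₁ = 60

n₁ = (z_α + z_β)² · (σ₁² + σ₂²/r) / δ²
   = (1.282 + 1.282)² · (10² + 11²/4) / 3.8²
   = 6.5741 · (100 + 30.25) / 14.44
   = 6.5741 · 130.25 / 14.44
   = 59.30
Round up → n₁ = 60; n₂ = r·n₁ = 4 × 60 = 240.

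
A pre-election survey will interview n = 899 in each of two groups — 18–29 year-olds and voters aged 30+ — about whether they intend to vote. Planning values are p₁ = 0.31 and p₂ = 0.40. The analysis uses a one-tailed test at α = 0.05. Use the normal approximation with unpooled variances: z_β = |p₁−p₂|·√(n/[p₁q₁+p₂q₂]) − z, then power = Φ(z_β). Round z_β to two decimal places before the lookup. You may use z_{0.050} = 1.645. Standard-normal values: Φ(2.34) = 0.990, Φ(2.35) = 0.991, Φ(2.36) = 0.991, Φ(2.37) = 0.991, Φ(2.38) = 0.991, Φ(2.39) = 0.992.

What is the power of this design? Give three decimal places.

z_β = |p₁−p₂|·√(n/[p₁q₁+p₂q₂]) − z_α
    = 0.09 · √(899/0.4539) − 1.645
    = 0.09 · 44.5041 − 1.645
    = 4.0054 − 1.645 = 2.3604 → 2.36
Power = Φ(2.36) = 0.991.

Power ≈ 0.991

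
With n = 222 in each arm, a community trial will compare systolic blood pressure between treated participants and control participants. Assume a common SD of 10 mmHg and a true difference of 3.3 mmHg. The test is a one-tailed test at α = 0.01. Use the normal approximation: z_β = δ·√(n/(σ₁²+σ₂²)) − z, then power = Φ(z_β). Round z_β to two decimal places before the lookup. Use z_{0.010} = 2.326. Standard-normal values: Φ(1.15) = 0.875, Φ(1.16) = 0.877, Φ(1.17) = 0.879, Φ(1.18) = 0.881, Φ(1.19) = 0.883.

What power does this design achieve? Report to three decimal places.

z_β = δ·√(n/(σ₁²+σ₂²)) − z_α
    = 3.3 · √(222/200) − 2.326
    = 3.3 · 1.05357 − 2.326
    = 3.4768 − 2.326 = 1.1508 → 1.15
Power = Φ(1.15) = 0.875.

Power ≈ 0.875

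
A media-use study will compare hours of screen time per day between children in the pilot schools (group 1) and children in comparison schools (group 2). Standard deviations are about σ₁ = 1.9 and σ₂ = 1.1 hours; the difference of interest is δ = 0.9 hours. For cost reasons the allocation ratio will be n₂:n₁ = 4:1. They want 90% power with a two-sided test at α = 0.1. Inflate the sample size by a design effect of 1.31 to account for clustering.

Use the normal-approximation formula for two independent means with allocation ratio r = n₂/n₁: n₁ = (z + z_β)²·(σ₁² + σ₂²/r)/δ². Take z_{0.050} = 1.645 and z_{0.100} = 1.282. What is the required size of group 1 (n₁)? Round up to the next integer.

n₁ = 55

n₁ = (z_{α/2} + z_β)² · (σ₁² + σ₂²/r) / δ²
   = (1.645 + 1.282)² · (1.9² + 1.1²/4) / 0.9²
   = 8.5673 · (3.61 + 0.3025) / 0.81
   = 8.5673 · 3.9125 / 0.81
   = 41.38
Design effect: 1.31 × 41.38 = 54.21.
Round up → n₁ = 55; n₂ = r·n₁ = 4 × 55 = 220.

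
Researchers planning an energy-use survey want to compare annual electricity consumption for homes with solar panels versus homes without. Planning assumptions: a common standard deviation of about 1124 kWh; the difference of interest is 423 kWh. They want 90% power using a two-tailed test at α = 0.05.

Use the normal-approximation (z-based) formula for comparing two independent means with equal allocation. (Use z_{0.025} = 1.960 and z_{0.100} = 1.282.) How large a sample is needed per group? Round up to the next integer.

n = (z_{α/2} + z_β)² · (σ₁² + σ₂²) / δ²
  = (1.960 + 1.282)² · (2·1124² = 2526752) / 423²
  = 10.5106 · 2526752 / 178929
  = 148.43
Round up → n = 149 per group.

n = 149 per group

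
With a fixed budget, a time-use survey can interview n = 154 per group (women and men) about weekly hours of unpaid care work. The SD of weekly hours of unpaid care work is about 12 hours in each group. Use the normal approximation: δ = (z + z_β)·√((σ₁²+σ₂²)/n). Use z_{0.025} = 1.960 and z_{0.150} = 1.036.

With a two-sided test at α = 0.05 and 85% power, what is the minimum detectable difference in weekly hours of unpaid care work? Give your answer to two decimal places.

Minimum detectable difference ≈ 4.10 hours

δ = (z_{α/2} + z_β) · √((σ₁²+σ₂²)/n)
  = (1.960 + 1.036) · √(288/154)
  = 2.996 · √1.8701
  = 2.996 · 1.3675
  = 4.0971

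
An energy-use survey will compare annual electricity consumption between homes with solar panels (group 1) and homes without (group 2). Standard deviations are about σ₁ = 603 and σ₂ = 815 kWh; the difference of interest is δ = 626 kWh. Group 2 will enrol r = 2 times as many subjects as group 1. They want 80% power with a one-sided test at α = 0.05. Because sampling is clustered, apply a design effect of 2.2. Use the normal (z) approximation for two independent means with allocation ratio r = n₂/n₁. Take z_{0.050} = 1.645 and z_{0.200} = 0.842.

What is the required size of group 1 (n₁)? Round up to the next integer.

n₁ = 25

n₁ = (z_α + z_β)² · (σ₁² + σ₂²/r) / δ²
   = (1.645 + 0.842)² · (603² + 815²/2) / 626²
   = 6.1852 · (363609 + 332112.5) / 391876
   = 6.1852 · 695721.5 / 391876
   = 10.98
Design effect: 2.2 × 10.98 = 24.16.
Round up → n₁ = 25; n₂ = r·n₁ = 2 × 25 = 50.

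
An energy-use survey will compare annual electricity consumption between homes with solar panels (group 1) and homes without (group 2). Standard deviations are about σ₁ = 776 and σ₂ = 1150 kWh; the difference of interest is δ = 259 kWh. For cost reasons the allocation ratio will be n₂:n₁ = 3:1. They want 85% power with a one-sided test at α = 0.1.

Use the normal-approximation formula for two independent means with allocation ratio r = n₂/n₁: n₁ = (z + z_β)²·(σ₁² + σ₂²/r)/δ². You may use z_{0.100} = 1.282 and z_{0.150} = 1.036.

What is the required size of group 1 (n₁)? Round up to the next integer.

n₁ = (z_α + z_β)² · (σ₁² + σ₂²/r) / δ²
   = (1.282 + 1.036)² · (776² + 1150²/3) / 259²
   = 5.3731 · (602176 + 440833.3) / 67081
   = 5.3731 · 1043009.3 / 67081
   = 83.54
Round up → n₁ = 84; n₂ = r·n₁ = 3 × 84 = 252.

n₁ = 84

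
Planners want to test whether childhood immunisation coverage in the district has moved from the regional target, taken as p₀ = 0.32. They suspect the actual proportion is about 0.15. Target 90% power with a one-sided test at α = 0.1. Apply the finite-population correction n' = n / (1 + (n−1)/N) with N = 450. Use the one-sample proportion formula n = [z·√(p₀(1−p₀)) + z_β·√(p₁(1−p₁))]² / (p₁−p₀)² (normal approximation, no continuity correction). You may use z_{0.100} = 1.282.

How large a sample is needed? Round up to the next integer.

n = 36

n = [z_α·√(p₀q₀) + z_β·√(p₁q₁)]² / (p₁ − p₀)²
  = [1.282·√(0.32·0.68) + 1.282·√(0.15·0.85)]² / (-0.17)²
  = [1.282·0.4665 + 1.282·0.3571]² / 0.0289
  = [1.0558]² / 0.0289
  = 38.57
Finite-population correction (N = 450): 38.57 / (1 + (38.57 − 1)/450) = 35.60.
Round up → n = 36.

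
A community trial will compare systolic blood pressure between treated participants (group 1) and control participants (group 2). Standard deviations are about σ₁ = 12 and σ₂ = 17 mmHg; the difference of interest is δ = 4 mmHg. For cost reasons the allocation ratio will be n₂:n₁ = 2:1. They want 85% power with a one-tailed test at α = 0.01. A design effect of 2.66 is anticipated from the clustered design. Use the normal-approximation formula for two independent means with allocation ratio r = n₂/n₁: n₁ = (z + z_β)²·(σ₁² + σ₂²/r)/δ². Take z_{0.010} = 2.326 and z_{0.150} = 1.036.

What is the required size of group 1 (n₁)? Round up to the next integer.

n₁ = 543

n₁ = (z_α + z_β)² · (σ₁² + σ₂²/r) / δ²
   = (2.326 + 1.036)² · (12² + 17²/2) / 4²
   = 11.3030 · (144 + 144.5) / 16
   = 11.3030 · 288.5 / 16
   = 203.81
Design effect: 2.66 × 203.81 = 542.13.
Round up → n₁ = 543; n₂ = r·n₁ = 2 × 543 = 1086.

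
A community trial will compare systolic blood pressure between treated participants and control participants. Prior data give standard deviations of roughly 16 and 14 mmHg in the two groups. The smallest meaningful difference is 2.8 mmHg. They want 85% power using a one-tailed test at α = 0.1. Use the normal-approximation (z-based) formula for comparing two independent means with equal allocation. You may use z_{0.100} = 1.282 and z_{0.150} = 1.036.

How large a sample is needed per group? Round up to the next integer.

n = (z_α + z_β)² · (σ₁² + σ₂²) / δ²
  = (1.282 + 1.036)² · (16² + 14² = 452) / 2.8²
  = 5.3731 · 452 / 7.84
  = 309.78
Round up → n = 310 per group.

n = 310 per group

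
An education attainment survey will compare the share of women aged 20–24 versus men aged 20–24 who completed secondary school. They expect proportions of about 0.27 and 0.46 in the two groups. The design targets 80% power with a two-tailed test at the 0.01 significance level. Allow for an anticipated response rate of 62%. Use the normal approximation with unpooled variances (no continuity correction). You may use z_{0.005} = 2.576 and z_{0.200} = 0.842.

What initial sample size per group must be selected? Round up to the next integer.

n = (z_{α/2} + z_β)² · [p₁(1−p₁) + p₂(1−p₂)] / (p₁ − p₂)²
  = (2.576 + 0.842)² · (0.27·0.73 + 0.46·0.54) / (-0.19)²
  = (3.418)² · (0.1971 + 0.2484) / 0.0361
  = 11.6827 · 0.4455 / 0.0361
  = 144.17
Adjust for 62% response: 144.17 / 0.62 = 232.54.
Round up → n = 233 per group.

n = 233 per group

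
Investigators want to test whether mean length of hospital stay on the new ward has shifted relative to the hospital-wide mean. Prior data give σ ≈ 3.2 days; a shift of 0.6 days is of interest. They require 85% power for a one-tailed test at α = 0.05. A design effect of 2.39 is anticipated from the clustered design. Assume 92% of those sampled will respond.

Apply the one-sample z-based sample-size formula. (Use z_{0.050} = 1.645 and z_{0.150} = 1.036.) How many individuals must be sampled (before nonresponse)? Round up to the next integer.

n = 532

n = (z_α + z_β)² · σ² / δ²
  = (1.645 + 1.036)² · 3.2² / 0.6²
  = 7.1878 · 10.24 / 0.36
  = 204.45
Design effect: 2.39 × 204.45 = 488.64.
Adjust for 92% response: 488.64 / 0.92 = 531.13.
Round up → n = 532.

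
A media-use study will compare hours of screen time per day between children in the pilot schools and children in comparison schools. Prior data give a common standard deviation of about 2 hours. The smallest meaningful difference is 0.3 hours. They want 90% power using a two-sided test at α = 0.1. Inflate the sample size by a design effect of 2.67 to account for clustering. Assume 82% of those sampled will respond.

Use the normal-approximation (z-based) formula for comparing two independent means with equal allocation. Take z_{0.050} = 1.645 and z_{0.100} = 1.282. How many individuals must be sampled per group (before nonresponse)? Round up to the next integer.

n = 2480 per group

n = (z_{α/2} + z_β)² · (σ₁² + σ₂²) / δ²
  = (1.645 + 1.282)² · (2·2² = 8) / 0.3²
  = 8.5673 · 8 / 0.09
  = 761.54
Design effect: 2.67 × 761.54 = 2033.31.
Adjust for 82% response: 2033.31 / 0.82 = 2479.65.
Round up → n = 2480 per group.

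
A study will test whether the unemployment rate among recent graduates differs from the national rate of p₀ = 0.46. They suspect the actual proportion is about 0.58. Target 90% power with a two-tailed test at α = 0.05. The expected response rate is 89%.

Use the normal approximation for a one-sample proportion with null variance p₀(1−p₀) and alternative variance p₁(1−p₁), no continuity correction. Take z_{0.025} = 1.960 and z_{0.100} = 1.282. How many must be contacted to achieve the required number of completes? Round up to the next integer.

n = [z_{α/2}·√(p₀q₀) + z_β·√(p₁q₁)]² / (p₁ − p₀)²
  = [1.960·√(0.46·0.54) + 1.282·√(0.58·0.42)]² / (0.12)²
  = [1.960·0.4984 + 1.282·0.4936]² / 0.0144
  = [1.6096]² / 0.0144
  = 179.92
Adjust for 89% response: 179.92 / 0.89 = 202.15.
Round up → n = 203.

n = 203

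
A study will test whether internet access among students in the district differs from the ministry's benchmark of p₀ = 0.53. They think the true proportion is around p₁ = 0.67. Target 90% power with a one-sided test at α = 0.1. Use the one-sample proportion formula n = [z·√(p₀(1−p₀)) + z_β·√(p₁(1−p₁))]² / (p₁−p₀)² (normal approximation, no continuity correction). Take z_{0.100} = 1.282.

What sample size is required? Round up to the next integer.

n = [z_α·√(p₀q₀) + z_β·√(p₁q₁)]² / (p₁ − p₀)²
  = [1.282·√(0.53·0.47) + 1.282·√(0.67·0.33)]² / (0.14)²
  = [1.282·0.4991 + 1.282·0.4702]² / 0.0196
  = [1.2427]² / 0.0196
  = 78.79
Round up → n = 79.

n = 79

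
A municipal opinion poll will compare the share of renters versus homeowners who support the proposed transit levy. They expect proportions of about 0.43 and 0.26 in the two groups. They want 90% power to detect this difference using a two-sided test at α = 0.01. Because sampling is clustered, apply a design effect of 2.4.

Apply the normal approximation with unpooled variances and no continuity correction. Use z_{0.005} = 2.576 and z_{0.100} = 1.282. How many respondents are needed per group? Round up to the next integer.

n = (z_{α/2} + z_β)² · [p₁(1−p₁) + p₂(1−p₂)] / (p₁ − p₂)²
  = (2.576 + 1.282)² · (0.43·0.57 + 0.26·0.74) / (0.17)²
  = (3.858)² · (0.2451 + 0.1924) / 0.0289
  = 14.8842 · 0.4375 / 0.0289
  = 225.32
Design effect: 2.4 × 225.32 = 540.77.
Round up → n = 541 per group.

n = 541 per group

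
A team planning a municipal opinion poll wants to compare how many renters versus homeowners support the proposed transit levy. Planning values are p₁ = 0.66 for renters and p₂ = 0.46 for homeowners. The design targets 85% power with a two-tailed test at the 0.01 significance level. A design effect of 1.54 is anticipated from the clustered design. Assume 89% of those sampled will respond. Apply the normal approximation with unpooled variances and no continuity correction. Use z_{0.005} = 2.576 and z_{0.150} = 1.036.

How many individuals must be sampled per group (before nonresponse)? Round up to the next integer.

n = (z_{α/2} + z_β)² · [p₁(1−p₁) + p₂(1−p₂)] / (p₁ − p₂)²
  = (2.576 + 1.036)² · (0.66·0.34 + 0.46·0.54) / (0.20)²
  = (3.612)² · (0.2244 + 0.2484) / 0.0400
  = 13.0465 · 0.4728 / 0.0400
  = 154.21
Design effect: 1.54 × 154.21 = 237.48.
Adjust for 89% response: 237.48 / 0.89 = 266.84.
Round up → n = 267 per group.

n = 267 per group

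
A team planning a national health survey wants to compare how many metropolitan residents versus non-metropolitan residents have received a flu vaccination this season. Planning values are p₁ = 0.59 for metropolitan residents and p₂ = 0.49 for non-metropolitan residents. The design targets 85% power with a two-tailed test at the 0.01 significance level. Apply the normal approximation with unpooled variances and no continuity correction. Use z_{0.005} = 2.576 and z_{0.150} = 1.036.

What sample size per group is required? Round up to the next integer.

n = (z_{α/2} + z_β)² · [p₁(1−p₁) + p₂(1−p₂)] / (p₁ − p₂)²
  = (2.576 + 1.036)² · (0.59·0.41 + 0.49·0.51) / (0.10)²
  = (3.612)² · (0.2419 + 0.2499) / 0.0100
  = 13.0465 · 0.4918 / 0.0100
  = 641.63
Round up → n = 642 per group.

n = 642 per group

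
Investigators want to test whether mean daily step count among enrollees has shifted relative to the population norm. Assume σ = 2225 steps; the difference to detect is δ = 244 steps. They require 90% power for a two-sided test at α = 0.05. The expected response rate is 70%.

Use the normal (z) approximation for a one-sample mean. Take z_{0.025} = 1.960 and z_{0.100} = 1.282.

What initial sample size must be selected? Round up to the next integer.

n = 1249

n = (z_{α/2} + z_β)² · σ² / δ²
  = (1.960 + 1.282)² · 2225² / 244²
  = 10.5106 · 4950625 / 59536
  = 873.99
Adjust for 70% response: 873.99 / 0.70 = 1248.56.
Round up → n = 1249.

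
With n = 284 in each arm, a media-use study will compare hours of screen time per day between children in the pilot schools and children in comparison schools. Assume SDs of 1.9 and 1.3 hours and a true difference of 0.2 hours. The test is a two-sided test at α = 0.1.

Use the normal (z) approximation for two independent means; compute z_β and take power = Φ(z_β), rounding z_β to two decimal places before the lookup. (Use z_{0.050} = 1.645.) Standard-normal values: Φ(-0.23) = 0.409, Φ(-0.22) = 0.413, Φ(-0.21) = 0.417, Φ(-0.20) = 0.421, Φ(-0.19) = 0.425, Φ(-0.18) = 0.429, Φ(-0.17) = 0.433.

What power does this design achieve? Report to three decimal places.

z_β = δ·√(n/(σ₁²+σ₂²)) − z_{α/2}
    = 0.2 · √(284/5.3) − 1.645
    = 0.2 · 7.32017 − 1.645
    = 1.4640 − 1.645 = -0.1810 → -0.18
Power = Φ(-0.18) = 0.429.

Power ≈ 0.429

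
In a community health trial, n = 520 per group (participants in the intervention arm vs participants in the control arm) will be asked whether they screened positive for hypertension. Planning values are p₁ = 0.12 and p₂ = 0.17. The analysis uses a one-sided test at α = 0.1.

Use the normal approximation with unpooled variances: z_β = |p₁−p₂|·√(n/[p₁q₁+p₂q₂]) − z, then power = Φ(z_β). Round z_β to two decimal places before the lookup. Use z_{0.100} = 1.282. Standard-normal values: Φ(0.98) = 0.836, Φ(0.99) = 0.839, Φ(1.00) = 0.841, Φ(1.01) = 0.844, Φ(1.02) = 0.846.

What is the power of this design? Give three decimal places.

Power ≈ 0.844

z_β = |p₁−p₂|·√(n/[p₁q₁+p₂q₂]) − z_α
    = 0.05 · √(520/0.2467) − 1.282
    = 0.05 · 45.9110 − 1.282
    = 2.2956 − 1.282 = 1.0136 → 1.01
Power = Φ(1.01) = 0.844.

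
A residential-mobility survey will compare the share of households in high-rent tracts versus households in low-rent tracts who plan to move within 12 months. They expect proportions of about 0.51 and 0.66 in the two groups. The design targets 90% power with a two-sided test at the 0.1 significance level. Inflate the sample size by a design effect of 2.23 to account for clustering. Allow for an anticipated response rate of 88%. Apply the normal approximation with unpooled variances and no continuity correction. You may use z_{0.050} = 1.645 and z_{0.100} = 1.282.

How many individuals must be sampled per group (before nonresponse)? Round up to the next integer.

n = 458 per group

n = (z_{α/2} + z_β)² · [p₁(1−p₁) + p₂(1−p₂)] / (p₁ − p₂)²
  = (1.645 + 1.282)² · (0.51·0.49 + 0.66·0.34) / (-0.15)²
  = (2.927)² · (0.2499 + 0.2244) / 0.0225
  = 8.5673 · 0.4743 / 0.0225
  = 180.60
Design effect: 2.23 × 180.60 = 402.74.
Adjust for 88% response: 402.74 / 0.88 = 457.66.
Round up → n = 458 per group.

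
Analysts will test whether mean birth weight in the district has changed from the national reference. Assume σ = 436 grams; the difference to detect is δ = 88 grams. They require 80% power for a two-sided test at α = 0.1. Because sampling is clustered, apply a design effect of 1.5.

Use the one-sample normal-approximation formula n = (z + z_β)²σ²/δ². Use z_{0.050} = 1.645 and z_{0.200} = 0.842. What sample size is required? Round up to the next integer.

n = (z_{α/2} + z_β)² · σ² / δ²
  = (1.645 + 0.842)² · 436² / 88²
  = 6.1852 · 190096 / 7744
  = 151.83
Design effect: 1.5 × 151.83 = 227.75.
Round up → n = 228.

n = 228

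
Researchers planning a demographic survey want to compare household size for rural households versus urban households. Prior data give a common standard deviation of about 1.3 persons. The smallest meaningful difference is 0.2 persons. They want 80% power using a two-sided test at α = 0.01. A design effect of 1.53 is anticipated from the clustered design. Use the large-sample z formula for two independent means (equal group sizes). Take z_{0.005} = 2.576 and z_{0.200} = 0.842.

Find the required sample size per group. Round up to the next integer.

n = (z_{α/2} + z_β)² · (σ₁² + σ₂²) / δ²
  = (2.576 + 0.842)² · (2·1.3² = 3.38) / 0.2²
  = 11.6827 · 3.38 / 0.04
  = 987.19
Design effect: 1.53 × 987.19 = 1510.40.
Round up → n = 1511 per group.

n = 1511 per group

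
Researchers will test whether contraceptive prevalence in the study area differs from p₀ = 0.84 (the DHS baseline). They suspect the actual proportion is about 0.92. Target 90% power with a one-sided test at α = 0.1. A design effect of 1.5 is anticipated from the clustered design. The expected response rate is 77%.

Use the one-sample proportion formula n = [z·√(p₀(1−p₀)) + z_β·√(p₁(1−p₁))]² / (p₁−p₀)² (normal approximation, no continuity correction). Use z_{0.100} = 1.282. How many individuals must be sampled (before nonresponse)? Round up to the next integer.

n = [z_α·√(p₀q₀) + z_β·√(p₁q₁)]² / (p₁ − p₀)²
  = [1.282·√(0.84·0.16) + 1.282·√(0.92·0.08)]² / (0.08)²
  = [1.282·0.3666 + 1.282·0.2713]² / 0.0064
  = [0.8178]² / 0.0064
  = 104.50
Design effect: 1.5 × 104.50 = 156.74.
Adjust for 77% response: 156.74 / 0.77 = 203.56.
Round up → n = 204.

n = 204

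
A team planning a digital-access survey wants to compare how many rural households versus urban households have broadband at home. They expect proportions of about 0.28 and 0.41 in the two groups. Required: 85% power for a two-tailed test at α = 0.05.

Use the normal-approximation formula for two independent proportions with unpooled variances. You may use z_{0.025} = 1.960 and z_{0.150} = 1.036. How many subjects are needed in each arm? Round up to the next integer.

n = 236 per group

n = (z_{α/2} + z_β)² · [p₁(1−p₁) + p₂(1−p₂)] / (p₁ − p₂)²
  = (1.960 + 1.036)² · (0.28·0.72 + 0.41·0.59) / (-0.13)²
  = (2.996)² · (0.2016 + 0.2419) / 0.0169
  = 8.9760 · 0.4435 / 0.0169
  = 235.55
Round up → n = 236 per group.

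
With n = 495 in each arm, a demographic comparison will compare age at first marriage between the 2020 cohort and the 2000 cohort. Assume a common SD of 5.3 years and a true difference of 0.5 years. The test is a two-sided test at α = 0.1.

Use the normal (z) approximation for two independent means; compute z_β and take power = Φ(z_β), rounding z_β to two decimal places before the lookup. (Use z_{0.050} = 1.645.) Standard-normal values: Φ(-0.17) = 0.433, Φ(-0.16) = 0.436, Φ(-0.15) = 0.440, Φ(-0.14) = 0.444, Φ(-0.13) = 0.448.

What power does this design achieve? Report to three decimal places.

Power ≈ 0.436

z_β = δ·√(n/(σ₁²+σ₂²)) − z_{α/2}
    = 0.5 · √(495/56.18) − 1.645
    = 0.5 · 2.96833 − 1.645
    = 1.4842 − 1.645 = -0.1608 → -0.16
Power = Φ(-0.16) = 0.436.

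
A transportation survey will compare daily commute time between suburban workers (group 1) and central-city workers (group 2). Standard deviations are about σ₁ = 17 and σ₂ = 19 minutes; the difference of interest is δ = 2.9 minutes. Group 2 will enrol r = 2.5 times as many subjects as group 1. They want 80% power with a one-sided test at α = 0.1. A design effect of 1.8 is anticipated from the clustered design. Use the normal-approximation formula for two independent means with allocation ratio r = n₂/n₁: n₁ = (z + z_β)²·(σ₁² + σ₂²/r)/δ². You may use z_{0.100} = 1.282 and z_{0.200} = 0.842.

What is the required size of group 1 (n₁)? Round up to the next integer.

n₁ = 419

n₁ = (z_α + z_β)² · (σ₁² + σ₂²/r) / δ²
   = (1.282 + 0.842)² · (17² + 19²/2.5) / 2.9²
   = 4.5114 · (289 + 144.4) / 8.41
   = 4.5114 · 433.4 / 8.41
   = 232.49
Design effect: 1.8 × 232.49 = 418.48.
Round up → n₁ = 419; n₂ = r·n₁ = 2.5 × 419 = 1048.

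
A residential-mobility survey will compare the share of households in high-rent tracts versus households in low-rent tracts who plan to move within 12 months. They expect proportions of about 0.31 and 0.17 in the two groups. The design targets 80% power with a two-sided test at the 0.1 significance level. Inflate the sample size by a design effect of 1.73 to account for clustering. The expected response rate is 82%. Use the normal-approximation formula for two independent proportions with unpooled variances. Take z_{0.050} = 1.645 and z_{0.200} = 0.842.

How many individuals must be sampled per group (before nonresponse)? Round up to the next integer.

n = (z_{α/2} + z_β)² · [p₁(1−p₁) + p₂(1−p₂)] / (p₁ − p₂)²
  = (1.645 + 0.842)² · (0.31·0.69 + 0.17·0.83) / (0.14)²
  = (2.487)² · (0.2139 + 0.1411) / 0.0196
  = 6.1852 · 0.3550 / 0.0196
  = 112.03
Design effect: 1.73 × 112.03 = 193.81.
Adjust for 82% response: 193.81 / 0.82 = 236.35.
Round up → n = 237 per group.

n = 237 per group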